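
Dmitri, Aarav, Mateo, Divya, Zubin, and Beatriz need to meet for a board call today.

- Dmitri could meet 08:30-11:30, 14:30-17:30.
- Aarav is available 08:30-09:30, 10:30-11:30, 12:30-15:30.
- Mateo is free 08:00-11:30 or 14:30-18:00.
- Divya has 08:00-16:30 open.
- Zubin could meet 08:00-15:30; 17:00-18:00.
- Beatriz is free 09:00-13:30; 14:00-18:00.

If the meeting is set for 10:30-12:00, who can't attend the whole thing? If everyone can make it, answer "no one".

Dmitri: not fully free for 10:30-12:00. Aarav: not fully free for 10:30-12:00. Mateo: not fully free for 10:30-12:00. Divya: free for 10:30-12:00. Zubin: free for 10:30-12:00. Beatriz: free for 10:30-12:00.

Aarav, Dmitri, Mateo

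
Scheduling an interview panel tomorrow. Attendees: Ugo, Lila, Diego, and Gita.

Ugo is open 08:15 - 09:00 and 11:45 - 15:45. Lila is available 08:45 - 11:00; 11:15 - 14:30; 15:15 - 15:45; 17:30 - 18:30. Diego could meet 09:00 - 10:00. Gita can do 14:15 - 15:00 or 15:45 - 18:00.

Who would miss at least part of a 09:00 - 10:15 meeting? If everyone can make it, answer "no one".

Diego, Gita, Ugo

Ugo: not fully free for 09:00-10:15. Lila: free for 09:00-10:15. Diego: not fully free for 09:00-10:15. Gita: not fully free for 09:00-10:15.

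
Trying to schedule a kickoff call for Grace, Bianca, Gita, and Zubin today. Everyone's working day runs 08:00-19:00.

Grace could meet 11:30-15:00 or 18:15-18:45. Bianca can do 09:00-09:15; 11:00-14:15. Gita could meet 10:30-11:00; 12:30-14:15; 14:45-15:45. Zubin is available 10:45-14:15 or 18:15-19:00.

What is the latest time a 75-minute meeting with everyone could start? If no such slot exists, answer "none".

Grace ∩ Bianca: 11:30-14:15.
Grace ∩ Bianca ∩ Gita: 12:30-14:15.
Grace ∩ Bianca ∩ Gita ∩ Zubin: 12:30-14:15.
The last common window of at least 75 minutes is 12:30-14:15; a 75-minute meeting can start as late as 13:00 and still end by 14:15.

13:00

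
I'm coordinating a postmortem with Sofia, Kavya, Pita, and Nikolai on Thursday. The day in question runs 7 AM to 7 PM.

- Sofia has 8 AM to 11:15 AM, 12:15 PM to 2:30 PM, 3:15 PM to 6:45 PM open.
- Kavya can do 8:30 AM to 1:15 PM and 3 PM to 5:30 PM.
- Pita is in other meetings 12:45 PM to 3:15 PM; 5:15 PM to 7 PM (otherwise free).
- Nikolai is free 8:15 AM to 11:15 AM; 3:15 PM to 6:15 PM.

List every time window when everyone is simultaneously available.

Sofia free: 08:00-11:15, 12:15-14:30, 15:15-18:45.
Kavya free: 08:30-13:15, 15:00-17:30.
Pita free: 07:00-12:45, 15:15-17:15 (invert busy blocks within the working day).
Nikolai free: 08:15-11:15, 15:15-18:15.
Sofia ∩ Kavya: 08:30-11:15, 12:15-13:15, 15:15-17:30.
Sofia ∩ Kavya ∩ Pita: 08:30-11:15, 12:15-12:45, 15:15-17:15.
Sofia ∩ Kavya ∩ Pita ∩ Nikolai: 08:30-11:15, 15:15-17:15.

08:30-11:15, 15:15-17:15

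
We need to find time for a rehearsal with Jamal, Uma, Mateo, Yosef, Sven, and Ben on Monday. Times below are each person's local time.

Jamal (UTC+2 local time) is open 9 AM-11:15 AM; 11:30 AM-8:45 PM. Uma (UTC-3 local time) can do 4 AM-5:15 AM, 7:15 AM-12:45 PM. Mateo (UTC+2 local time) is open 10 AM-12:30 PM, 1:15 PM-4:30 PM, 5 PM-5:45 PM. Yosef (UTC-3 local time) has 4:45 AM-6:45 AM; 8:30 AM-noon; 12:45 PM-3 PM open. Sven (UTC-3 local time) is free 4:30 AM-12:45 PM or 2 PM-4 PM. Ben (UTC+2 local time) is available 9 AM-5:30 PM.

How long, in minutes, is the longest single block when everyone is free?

Jamal in UTC: 07:00-09:15, 09:30-18:45 (subtract 2h to convert from UTC+2).
Uma in UTC: 07:00-08:15, 10:15-15:45 (add 3h to convert from UTC-3).
Mateo in UTC: 08:00-10:30, 11:15-14:30, 15:00-15:45 (subtract 2h to convert from UTC+2).
Yosef in UTC: 07:45-09:45, 11:30-15:00, 15:45-18:00 (add 3h to convert from UTC-3).
Sven in UTC: 07:30-15:45, 17:00-19:00 (add 3h to convert from UTC-3).
Ben in UTC: 07:00-15:30 (subtract 2h to convert from UTC+2).
Jamal ∩ Uma: 07:00-08:15, 10:15-15:45.
Jamal ∩ Uma ∩ Mateo: 08:00-08:15, 10:15-10:30, 11:15-14:30, 15:00-15:45.
Jamal ∩ Uma ∩ Mateo ∩ Yosef: 08:00-08:15, 11:30-14:30.
Jamal ∩ Uma ∩ Mateo ∩ Yosef ∩ Sven: 08:00-08:15, 11:30-14:30.
Jamal ∩ Uma ∩ Mateo ∩ Yosef ∩ Sven ∩ Ben: 08:00-08:15, 11:30-14:30.
The longest is 11:30-14:30 at 180 minutes.

180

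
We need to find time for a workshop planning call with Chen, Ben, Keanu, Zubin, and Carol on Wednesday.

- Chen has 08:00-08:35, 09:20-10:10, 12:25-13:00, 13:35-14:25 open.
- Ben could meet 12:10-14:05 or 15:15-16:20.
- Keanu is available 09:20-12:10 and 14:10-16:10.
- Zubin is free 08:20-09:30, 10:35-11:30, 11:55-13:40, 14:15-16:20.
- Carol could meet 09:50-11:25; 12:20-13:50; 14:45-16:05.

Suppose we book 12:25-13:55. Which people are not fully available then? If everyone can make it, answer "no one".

Chen: not fully free for 12:25-13:55. Ben: free for 12:25-13:55. Keanu: not fully free for 12:25-13:55. Zubin: not fully free for 12:25-13:55. Carol: not fully free for 12:25-13:55.

Carol, Chen, Keanu, Zubin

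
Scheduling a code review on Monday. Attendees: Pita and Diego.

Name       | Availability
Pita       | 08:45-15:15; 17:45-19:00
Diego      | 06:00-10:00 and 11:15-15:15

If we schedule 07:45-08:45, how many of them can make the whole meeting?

1

Diego can make the full 07:45-08:45 slot — that's 1.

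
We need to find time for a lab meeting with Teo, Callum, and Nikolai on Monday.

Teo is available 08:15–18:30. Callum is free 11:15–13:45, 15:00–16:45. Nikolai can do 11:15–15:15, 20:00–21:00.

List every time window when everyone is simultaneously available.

Teo ∩ Callum: 11:15-13:45, 15:00-16:45.
Teo ∩ Callum ∩ Nikolai: 11:15-13:45, 15:00-15:15.

11:15-13:45, 15:00-15:15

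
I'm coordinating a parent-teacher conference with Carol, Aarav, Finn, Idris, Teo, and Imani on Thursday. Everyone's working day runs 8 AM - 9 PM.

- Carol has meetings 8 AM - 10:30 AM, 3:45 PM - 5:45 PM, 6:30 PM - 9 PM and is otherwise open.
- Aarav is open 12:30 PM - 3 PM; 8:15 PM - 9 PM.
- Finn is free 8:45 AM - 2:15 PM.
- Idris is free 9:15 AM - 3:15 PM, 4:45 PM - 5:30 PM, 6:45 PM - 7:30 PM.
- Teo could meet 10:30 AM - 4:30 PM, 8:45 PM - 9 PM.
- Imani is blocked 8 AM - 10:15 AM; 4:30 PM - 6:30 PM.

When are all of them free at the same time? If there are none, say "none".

Carol free: 10:30-15:45, 17:45-18:30 (invert busy blocks within the working day).
Aarav free: 12:30-15:00, 20:15-21:00.
Finn free: 08:45-14:15.
Idris free: 09:15-15:15, 16:45-17:30, 18:45-19:30.
Teo free: 10:30-16:30, 20:45-21:00.
Imani free: 10:15-16:30, 18:30-21:00 (invert busy blocks within the working day).
Carol ∩ Aarav: 12:30-15:00.
Carol ∩ Aarav ∩ Finn: 12:30-14:15.
Carol ∩ Aarav ∩ Finn ∩ Idris: 12:30-14:15.
Carol ∩ Aarav ∩ Finn ∩ Idris ∩ Teo: 12:30-14:15.
Carol ∩ Aarav ∩ Finn ∩ Idris ∩ Teo ∩ Imani: 12:30-14:15.

12:30-14:15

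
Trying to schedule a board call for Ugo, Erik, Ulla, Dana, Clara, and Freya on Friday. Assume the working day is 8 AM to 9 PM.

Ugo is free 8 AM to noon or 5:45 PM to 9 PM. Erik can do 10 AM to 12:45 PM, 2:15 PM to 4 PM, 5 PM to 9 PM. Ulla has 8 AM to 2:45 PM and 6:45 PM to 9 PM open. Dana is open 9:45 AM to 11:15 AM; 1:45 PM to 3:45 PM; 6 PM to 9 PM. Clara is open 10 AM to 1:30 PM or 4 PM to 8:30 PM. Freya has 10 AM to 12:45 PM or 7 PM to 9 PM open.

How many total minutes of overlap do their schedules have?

Ugo ∩ Erik: 10:00-12:00, 17:45-21:00.
Ugo ∩ Erik ∩ Ulla: 10:00-12:00, 18:45-21:00.
Ugo ∩ Erik ∩ Ulla ∩ Dana: 10:00-11:15, 18:45-21:00.
Ugo ∩ Erik ∩ Ulla ∩ Dana ∩ Clara: 10:00-11:15, 18:45-20:30.
Ugo ∩ Erik ∩ Ulla ∩ Dana ∩ Clara ∩ Freya: 10:00-11:15, 19:00-20:30.
Summing the common windows: 75 + 90 = 165 minutes.

165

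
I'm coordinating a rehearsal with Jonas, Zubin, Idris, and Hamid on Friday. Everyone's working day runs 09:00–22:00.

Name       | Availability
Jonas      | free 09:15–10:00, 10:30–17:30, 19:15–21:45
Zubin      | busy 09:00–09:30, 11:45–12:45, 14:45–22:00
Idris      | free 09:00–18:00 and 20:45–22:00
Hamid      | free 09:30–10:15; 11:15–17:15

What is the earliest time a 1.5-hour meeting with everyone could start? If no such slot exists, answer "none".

12:45

Jonas free: 09:15-10:00, 10:30-17:30, 19:15-21:45.
Zubin free: 09:30-11:45, 12:45-14:45 (invert busy blocks within the working day).
Idris free: 09:00-18:00, 20:45-22:00.
Hamid free: 09:30-10:15, 11:15-17:15.
Jonas ∩ Zubin: 09:30-10:00, 10:30-11:45, 12:45-14:45.
Jonas ∩ Zubin ∩ Idris: 09:30-10:00, 10:30-11:45, 12:45-14:45.
Jonas ∩ Zubin ∩ Idris ∩ Hamid: 09:30-10:00, 11:15-11:45, 12:45-14:45.
Those are the intersection windows.
The first common window of at least 90 minutes is 12:45-14:45, so the earliest start is 12:45.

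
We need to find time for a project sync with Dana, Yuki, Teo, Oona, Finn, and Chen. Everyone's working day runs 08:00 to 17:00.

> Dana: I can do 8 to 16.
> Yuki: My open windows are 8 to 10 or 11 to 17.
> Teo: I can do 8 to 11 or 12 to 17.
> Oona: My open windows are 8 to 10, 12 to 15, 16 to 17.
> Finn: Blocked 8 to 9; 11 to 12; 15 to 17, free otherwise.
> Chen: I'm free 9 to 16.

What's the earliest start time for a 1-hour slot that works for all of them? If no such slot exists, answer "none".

Dana free: 08:00-16:00.
Yuki free: 08:00-10:00, 11:00-17:00.
Teo free: 08:00-11:00, 12:00-17:00.
Oona free: 08:00-10:00, 12:00-15:00, 16:00-17:00.
Finn free: 09:00-11:00, 12:00-15:00 (invert busy blocks within the working day).
Chen free: 09:00-16:00.
Dana ∩ Yuki: 08:00-10:00, 11:00-16:00.
Dana ∩ Yuki ∩ Teo: 08:00-10:00, 12:00-16:00.
Dana ∩ Yuki ∩ Teo ∩ Oona: 08:00-10:00, 12:00-15:00.
Dana ∩ Yuki ∩ Teo ∩ Oona ∩ Finn: 09:00-10:00, 12:00-15:00.
Dana ∩ Yuki ∩ Teo ∩ Oona ∩ Finn ∩ Chen: 09:00-10:00, 12:00-15:00.
The first common window of at least 60 minutes is 09:00-10:00, so the earliest start is 09:00.

09:00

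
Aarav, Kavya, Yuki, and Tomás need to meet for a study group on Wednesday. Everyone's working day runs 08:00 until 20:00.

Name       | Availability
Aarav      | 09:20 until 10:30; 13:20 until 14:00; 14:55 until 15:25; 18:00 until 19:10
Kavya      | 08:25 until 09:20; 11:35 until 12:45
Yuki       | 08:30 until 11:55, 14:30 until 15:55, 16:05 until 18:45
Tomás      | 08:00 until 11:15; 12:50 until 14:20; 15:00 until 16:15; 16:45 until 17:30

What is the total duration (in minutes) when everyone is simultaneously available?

0

Aarav ∩ Kavya: ∅.
Aarav ∩ Kavya ∩ Yuki: ∅.
Aarav ∩ Kavya ∩ Yuki ∩ Tomás: ∅.
There is no time when everyone is free.
There is no common window, so the total is 0 minutes.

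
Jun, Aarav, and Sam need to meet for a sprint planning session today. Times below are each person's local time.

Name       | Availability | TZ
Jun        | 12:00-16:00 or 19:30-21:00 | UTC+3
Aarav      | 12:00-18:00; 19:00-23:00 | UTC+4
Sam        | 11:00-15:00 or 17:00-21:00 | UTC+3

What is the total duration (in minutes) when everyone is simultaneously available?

Jun in UTC: 09:00-13:00, 16:30-18:00 (subtract 3h to convert from UTC+3).
Aarav in UTC: 08:00-14:00, 15:00-19:00 (subtract 4h to convert from UTC+4).
Sam in UTC: 08:00-12:00, 14:00-18:00 (subtract 3h to convert from UTC+3).
Jun ∩ Aarav: 09:00-13:00, 16:30-18:00.
Jun ∩ Aarav ∩ Sam: 09:00-12:00, 16:30-18:00.
So the common availability across everyone is 09:00-12:00, 16:30-18:00.
Summing the common windows: 180 + 90 = 270 minutes.

270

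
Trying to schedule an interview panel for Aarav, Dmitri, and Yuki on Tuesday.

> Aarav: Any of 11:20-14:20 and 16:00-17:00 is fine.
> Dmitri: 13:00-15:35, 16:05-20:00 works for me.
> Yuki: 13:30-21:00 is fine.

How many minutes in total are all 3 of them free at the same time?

Aarav ∩ Dmitri: 13:00-14:20, 16:05-17:00.
Aarav ∩ Dmitri ∩ Yuki: 13:30-14:20, 16:05-17:00.
Summing the common windows: 50 + 55 = 105 minutes.

105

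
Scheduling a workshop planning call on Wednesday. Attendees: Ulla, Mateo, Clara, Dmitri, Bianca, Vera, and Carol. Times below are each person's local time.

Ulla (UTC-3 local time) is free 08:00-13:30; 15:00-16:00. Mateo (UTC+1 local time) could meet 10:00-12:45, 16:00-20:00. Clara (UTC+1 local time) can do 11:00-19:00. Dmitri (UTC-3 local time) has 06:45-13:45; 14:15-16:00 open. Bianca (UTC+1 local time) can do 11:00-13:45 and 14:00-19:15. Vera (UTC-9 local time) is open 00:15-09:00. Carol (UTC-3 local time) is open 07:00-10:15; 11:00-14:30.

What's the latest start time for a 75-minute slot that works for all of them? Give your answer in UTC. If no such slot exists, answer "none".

15:15

Ulla in UTC: 11:00-16:30, 18:00-19:00 (add 3h to convert from UTC-3).
Mateo in UTC: 09:00-11:45, 15:00-19:00 (subtract 1h to convert from UTC+1).
Clara in UTC: 10:00-18:00 (subtract 1h to convert from UTC+1).
Dmitri in UTC: 09:45-16:45, 17:15-19:00 (add 3h to convert from UTC-3).
Bianca in UTC: 10:00-12:45, 13:00-18:15 (subtract 1h to convert from UTC+1).
Vera in UTC: 09:15-18:00 (add 9h to convert from UTC-9).
Carol in UTC: 10:00-13:15, 14:00-17:30 (add 3h to convert from UTC-3).
Ulla ∩ Mateo: 11:00-11:45, 15:00-16:30, 18:00-19:00.
Ulla ∩ Mateo ∩ Clara: 11:00-11:45, 15:00-16:30.
Ulla ∩ Mateo ∩ Clara ∩ Dmitri: 11:00-11:45, 15:00-16:30.
Ulla ∩ Mateo ∩ Clara ∩ Dmitri ∩ Bianca: 11:00-11:45, 15:00-16:30.
Ulla ∩ Mateo ∩ Clara ∩ Dmitri ∩ Bianca ∩ Vera: 11:00-11:45, 15:00-16:30.
Ulla ∩ Mateo ∩ Clara ∩ Dmitri ∩ Bianca ∩ Vera ∩ Carol: 11:00-11:45, 15:00-16:30.
The last common window of at least 75 minutes is 15:00-16:30; a 75-minute meeting can start as late as 15:15 and still end by 16:30.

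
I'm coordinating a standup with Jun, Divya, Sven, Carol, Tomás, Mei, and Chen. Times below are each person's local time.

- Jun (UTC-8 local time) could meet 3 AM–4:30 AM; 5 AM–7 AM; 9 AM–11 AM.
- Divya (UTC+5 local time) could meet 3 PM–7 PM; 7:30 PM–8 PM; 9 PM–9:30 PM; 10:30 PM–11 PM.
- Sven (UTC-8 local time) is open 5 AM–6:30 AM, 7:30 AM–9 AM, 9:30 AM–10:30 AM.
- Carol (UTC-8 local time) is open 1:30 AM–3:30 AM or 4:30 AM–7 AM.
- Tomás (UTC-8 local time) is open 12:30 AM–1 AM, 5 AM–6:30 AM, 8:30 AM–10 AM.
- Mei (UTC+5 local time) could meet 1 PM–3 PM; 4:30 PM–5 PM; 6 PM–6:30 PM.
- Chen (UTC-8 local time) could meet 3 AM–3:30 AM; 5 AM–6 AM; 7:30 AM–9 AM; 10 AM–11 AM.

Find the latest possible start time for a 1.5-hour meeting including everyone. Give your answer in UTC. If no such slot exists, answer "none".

none

Jun in UTC: 11:00-12:30, 13:00-15:00, 17:00-19:00 (add 8h to convert from UTC-8).
Divya in UTC: 10:00-14:00, 14:30-15:00, 16:00-16:30, 17:30-18:00 (subtract 5h to convert from UTC+5).
Sven in UTC: 13:00-14:30, 15:30-17:00, 17:30-18:30 (add 8h to convert from UTC-8).
Carol in UTC: 09:30-11:30, 12:30-15:00 (add 8h to convert from UTC-8).
Tomás in UTC: 08:30-09:00, 13:00-14:30, 16:30-18:00 (add 8h to convert from UTC-8).
Mei in UTC: 08:00-10:00, 11:30-12:00, 13:00-13:30 (subtract 5h to convert from UTC+5).
Chen in UTC: 11:00-11:30, 13:00-14:00, 15:30-17:00, 18:00-19:00 (add 8h to convert from UTC-8).
Jun ∩ Divya: 11:00-12:30, 13:00-14:00, 14:30-15:00, 17:30-18:00.
Jun ∩ Divya ∩ Sven: 13:00-14:00, 17:30-18:00.
Jun ∩ Divya ∩ Sven ∩ Carol: 13:00-14:00.
Jun ∩ Divya ∩ Sven ∩ Carol ∩ Tomás: 13:00-14:00.
Jun ∩ Divya ∩ Sven ∩ Carol ∩ Tomás ∩ Mei: 13:00-13:30.
Jun ∩ Divya ∩ Sven ∩ Carol ∩ Tomás ∩ Mei ∩ Chen: 13:00-13:30.
No common window is at least 90 minutes long.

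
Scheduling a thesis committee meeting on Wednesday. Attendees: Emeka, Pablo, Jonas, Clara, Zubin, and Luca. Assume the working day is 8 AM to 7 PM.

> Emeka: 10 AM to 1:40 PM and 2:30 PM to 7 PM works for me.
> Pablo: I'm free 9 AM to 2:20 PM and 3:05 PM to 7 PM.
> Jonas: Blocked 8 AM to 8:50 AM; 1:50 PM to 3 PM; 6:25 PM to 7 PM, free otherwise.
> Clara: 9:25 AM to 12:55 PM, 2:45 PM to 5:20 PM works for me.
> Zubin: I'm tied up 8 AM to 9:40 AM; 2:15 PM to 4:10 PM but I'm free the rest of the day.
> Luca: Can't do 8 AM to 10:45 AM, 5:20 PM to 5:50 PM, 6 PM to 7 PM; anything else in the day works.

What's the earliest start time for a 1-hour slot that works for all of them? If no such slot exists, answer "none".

10:45

Emeka free: 10:00-13:40, 14:30-19:00.
Pablo free: 09:00-14:20, 15:05-19:00.
Jonas free: 08:50-13:50, 15:00-18:25 (invert busy blocks within the working day).
Clara free: 09:25-12:55, 14:45-17:20.
Zubin free: 09:40-14:15, 16:10-19:00 (invert busy blocks within the working day).
Luca free: 10:45-17:20, 17:50-18:00 (invert busy blocks within the working day).
Emeka ∩ Pablo: 10:00-13:40, 15:05-19:00.
Emeka ∩ Pablo ∩ Jonas: 10:00-13:40, 15:05-18:25.
Emeka ∩ Pablo ∩ Jonas ∩ Clara: 10:00-12:55, 15:05-17:20.
Emeka ∩ Pablo ∩ Jonas ∩ Clara ∩ Zubin: 10:00-12:55, 16:10-17:20.
Emeka ∩ Pablo ∩ Jonas ∩ Clara ∩ Zubin ∩ Luca: 10:45-12:55, 16:10-17:20.
The first common window of at least 60 minutes is 10:45-12:55, so the earliest start is 10:45.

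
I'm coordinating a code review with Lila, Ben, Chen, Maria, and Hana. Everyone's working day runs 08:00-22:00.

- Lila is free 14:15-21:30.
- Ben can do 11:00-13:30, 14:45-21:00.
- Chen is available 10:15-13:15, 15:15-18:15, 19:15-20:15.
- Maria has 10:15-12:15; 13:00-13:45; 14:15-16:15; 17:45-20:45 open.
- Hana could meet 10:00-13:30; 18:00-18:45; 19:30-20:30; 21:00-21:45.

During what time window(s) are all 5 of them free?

Lila ∩ Ben: 14:45-21:00.
Lila ∩ Ben ∩ Chen: 15:15-18:15, 19:15-20:15.
Lila ∩ Ben ∩ Chen ∩ Maria: 15:15-16:15, 17:45-18:15, 19:15-20:15.
Lila ∩ Ben ∩ Chen ∩ Maria ∩ Hana: 18:00-18:15, 19:30-20:15.
So the common availability across everyone is 18:00-18:15, 19:30-20:15.

18:00-18:15, 19:30-20:15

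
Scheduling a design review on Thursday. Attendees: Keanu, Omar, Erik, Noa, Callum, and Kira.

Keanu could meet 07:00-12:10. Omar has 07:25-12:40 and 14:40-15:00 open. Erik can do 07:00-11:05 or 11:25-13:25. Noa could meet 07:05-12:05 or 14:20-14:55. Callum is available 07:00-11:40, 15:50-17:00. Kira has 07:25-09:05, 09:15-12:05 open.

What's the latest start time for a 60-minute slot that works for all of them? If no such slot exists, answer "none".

Keanu ∩ Omar: 07:25-12:10.
Keanu ∩ Omar ∩ Erik: 07:25-11:05, 11:25-12:10.
Keanu ∩ Omar ∩ Erik ∩ Noa: 07:25-11:05, 11:25-12:05.
Keanu ∩ Omar ∩ Erik ∩ Noa ∩ Callum: 07:25-11:05, 11:25-11:40.
Keanu ∩ Omar ∩ Erik ∩ Noa ∩ Callum ∩ Kira: 07:25-09:05, 09:15-11:05, 11:25-11:40.
The last common window of at least 60 minutes is 09:15-11:05; a 60-minute meeting can start as late as 10:05 and still end by 11:05.

10:05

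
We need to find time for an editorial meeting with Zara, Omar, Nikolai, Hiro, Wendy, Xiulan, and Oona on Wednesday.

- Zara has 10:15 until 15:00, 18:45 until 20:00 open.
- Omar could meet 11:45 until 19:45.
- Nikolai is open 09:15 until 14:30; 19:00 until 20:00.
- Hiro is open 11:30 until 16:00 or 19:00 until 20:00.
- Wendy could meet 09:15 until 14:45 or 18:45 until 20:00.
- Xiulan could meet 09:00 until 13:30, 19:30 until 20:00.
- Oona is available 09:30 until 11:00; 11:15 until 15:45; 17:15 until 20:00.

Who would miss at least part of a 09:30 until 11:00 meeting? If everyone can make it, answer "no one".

Hiro, Omar, Zara

Zara: not fully free for 09:30-11:00. Omar: not fully free for 09:30-11:00. Nikolai: free for 09:30-11:00. Hiro: not fully free for 09:30-11:00. Wendy: free for 09:30-11:00. Xiulan: free for 09:30-11:00. Oona: free for 09:30-11:00.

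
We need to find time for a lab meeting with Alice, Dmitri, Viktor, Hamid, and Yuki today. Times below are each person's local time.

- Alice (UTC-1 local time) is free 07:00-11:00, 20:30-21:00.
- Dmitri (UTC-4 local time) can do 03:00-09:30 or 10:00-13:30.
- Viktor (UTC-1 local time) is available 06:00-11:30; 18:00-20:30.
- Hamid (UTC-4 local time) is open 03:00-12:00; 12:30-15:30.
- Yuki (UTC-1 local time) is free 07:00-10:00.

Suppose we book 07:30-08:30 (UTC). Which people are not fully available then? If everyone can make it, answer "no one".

Alice, Yuki

Alice in UTC: 08:00-12:00, 21:30-22:00 (add 1h to convert from UTC-1).
Dmitri in UTC: 07:00-13:30, 14:00-17:30 (add 4h to convert from UTC-4).
Viktor in UTC: 07:00-12:30, 19:00-21:30 (add 1h to convert from UTC-1).
Hamid in UTC: 07:00-16:00, 16:30-19:30 (add 4h to convert from UTC-4).
Yuki in UTC: 08:00-11:00 (add 1h to convert from UTC-1).
Alice: not fully free for 07:30-08:30. Dmitri: free for 07:30-08:30. Viktor: free for 07:30-08:30. Hamid: free for 07:30-08:30. Yuki: not fully free for 07:30-08:30.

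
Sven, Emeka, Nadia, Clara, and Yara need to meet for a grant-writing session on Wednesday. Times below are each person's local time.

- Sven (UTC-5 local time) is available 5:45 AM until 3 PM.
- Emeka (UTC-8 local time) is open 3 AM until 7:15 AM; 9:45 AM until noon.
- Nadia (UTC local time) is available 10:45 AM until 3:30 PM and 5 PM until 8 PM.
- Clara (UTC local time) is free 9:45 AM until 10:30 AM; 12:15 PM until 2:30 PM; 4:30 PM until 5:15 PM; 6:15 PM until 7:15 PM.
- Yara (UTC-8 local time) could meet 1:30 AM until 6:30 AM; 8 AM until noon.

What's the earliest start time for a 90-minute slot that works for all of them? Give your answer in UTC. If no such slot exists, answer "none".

12:15

Sven in UTC: 10:45-20:00 (add 5h to convert from UTC-5).
Emeka in UTC: 11:00-15:15, 17:45-20:00 (add 8h to convert from UTC-8).
Nadia in UTC: 10:45-15:30, 17:00-20:00.
Clara in UTC: 09:45-10:30, 12:15-14:30, 16:30-17:15, 18:15-19:15.
Yara in UTC: 09:30-14:30, 16:00-20:00 (add 8h to convert from UTC-8).
Sven ∩ Emeka: 11:00-15:15, 17:45-20:00.
Sven ∩ Emeka ∩ Nadia: 11:00-15:15, 17:45-20:00.
Sven ∩ Emeka ∩ Nadia ∩ Clara: 12:15-14:30, 18:15-19:15.
Sven ∩ Emeka ∩ Nadia ∩ Clara ∩ Yara: 12:15-14:30, 18:15-19:15.
The first common window of at least 90 minutes is 12:15-14:30, so the earliest start is 12:15.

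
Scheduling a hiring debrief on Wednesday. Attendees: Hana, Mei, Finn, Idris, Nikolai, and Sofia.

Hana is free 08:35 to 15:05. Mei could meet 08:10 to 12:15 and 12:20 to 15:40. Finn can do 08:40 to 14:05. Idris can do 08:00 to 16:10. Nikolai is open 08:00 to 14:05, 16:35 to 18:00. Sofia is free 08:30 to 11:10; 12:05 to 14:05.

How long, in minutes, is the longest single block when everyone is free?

150

Hana ∩ Mei: 08:35-12:15, 12:20-15:05.
Hana ∩ Mei ∩ Finn: 08:40-12:15, 12:20-14:05.
Hana ∩ Mei ∩ Finn ∩ Idris: 08:40-12:15, 12:20-14:05.
Hana ∩ Mei ∩ Finn ∩ Idris ∩ Nikolai: 08:40-12:15, 12:20-14:05.
Hana ∩ Mei ∩ Finn ∩ Idris ∩ Nikolai ∩ Sofia: 08:40-11:10, 12:05-12:15, 12:20-14:05.
The longest is 08:40-11:10 at 150 minutes.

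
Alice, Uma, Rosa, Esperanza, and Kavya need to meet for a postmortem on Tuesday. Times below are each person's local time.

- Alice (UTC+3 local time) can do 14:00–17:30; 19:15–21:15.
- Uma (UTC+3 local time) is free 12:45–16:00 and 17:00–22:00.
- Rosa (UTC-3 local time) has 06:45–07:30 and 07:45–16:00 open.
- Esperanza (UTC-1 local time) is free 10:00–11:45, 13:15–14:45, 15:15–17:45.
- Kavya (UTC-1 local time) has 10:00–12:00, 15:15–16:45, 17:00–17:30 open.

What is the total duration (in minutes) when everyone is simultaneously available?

Alice in UTC: 11:00-14:30, 16:15-18:15 (subtract 3h to convert from UTC+3).
Uma in UTC: 09:45-13:00, 14:00-19:00 (subtract 3h to convert from UTC+3).
Rosa in UTC: 09:45-10:30, 10:45-19:00 (add 3h to convert from UTC-3).
Esperanza in UTC: 11:00-12:45, 14:15-15:45, 16:15-18:45 (add 1h to convert from UTC-1).
Kavya in UTC: 11:00-13:00, 16:15-17:45, 18:00-18:30 (add 1h to convert from UTC-1).
Alice ∩ Uma: 11:00-13:00, 14:00-14:30, 16:15-18:15.
Alice ∩ Uma ∩ Rosa: 11:00-13:00, 14:00-14:30, 16:15-18:15.
Alice ∩ Uma ∩ Rosa ∩ Esperanza: 11:00-12:45, 14:15-14:30, 16:15-18:15.
Alice ∩ Uma ∩ Rosa ∩ Esperanza ∩ Kavya: 11:00-12:45, 16:15-17:45, 18:00-18:15.
So the common availability across everyone is 11:00-12:45, 16:15-17:45, 18:00-18:15.
Summing the common windows: 105 + 90 + 15 = 210 minutes.

210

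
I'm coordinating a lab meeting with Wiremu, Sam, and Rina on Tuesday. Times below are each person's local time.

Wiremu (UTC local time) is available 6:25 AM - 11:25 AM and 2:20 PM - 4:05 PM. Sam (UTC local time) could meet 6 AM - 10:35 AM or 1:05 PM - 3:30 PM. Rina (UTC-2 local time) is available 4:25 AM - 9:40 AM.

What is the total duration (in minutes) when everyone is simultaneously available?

250

Wiremu in UTC: 06:25-11:25, 14:20-16:05.
Sam in UTC: 06:00-10:35, 13:05-15:30.
Rina in UTC: 06:25-11:40 (add 2h to convert from UTC-2).
Wiremu ∩ Sam: 06:25-10:35, 14:20-15:30.
Wiremu ∩ Sam ∩ Rina: 06:25-10:35.
That's a single block of 250 minutes.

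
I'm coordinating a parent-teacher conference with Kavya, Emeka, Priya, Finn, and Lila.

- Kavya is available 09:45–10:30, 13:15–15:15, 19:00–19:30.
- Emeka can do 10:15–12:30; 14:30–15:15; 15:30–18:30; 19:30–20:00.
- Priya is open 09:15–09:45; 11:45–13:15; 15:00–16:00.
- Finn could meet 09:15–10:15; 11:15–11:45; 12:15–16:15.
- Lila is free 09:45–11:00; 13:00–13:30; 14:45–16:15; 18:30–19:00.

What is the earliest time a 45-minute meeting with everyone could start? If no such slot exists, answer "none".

none

Kavya ∩ Emeka: 10:15-10:30, 14:30-15:15.
Kavya ∩ Emeka ∩ Priya: 15:00-15:15.
Kavya ∩ Emeka ∩ Priya ∩ Finn: 15:00-15:15.
Kavya ∩ Emeka ∩ Priya ∩ Finn ∩ Lila: 15:00-15:15.
No common window is at least 45 minutes long.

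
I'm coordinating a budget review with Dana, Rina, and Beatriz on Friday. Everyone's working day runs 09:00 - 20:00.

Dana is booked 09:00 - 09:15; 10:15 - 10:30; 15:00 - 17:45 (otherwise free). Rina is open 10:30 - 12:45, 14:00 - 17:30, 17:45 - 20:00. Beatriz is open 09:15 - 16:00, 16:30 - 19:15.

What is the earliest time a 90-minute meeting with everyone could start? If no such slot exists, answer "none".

10:30

Dana free: 09:15-10:15, 10:30-15:00, 17:45-20:00 (invert busy blocks within the working day).
Rina free: 10:30-12:45, 14:00-17:30, 17:45-20:00.
Beatriz free: 09:15-16:00, 16:30-19:15.
Dana ∩ Rina: 10:30-12:45, 14:00-15:00, 17:45-20:00.
Dana ∩ Rina ∩ Beatriz: 10:30-12:45, 14:00-15:00, 17:45-19:15.
The first common window of at least 90 minutes is 10:30-12:45, so the earliest start is 10:30.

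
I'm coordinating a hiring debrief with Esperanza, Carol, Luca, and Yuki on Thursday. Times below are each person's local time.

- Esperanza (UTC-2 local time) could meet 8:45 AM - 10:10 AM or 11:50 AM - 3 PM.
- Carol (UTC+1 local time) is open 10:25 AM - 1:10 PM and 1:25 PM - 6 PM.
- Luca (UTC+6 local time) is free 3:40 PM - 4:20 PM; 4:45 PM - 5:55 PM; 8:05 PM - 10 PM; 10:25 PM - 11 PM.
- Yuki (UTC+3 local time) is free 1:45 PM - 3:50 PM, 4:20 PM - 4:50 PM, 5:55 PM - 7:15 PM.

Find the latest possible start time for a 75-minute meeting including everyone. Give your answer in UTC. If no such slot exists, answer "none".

Esperanza in UTC: 10:45-12:10, 13:50-17:00 (add 2h to convert from UTC-2).
Carol in UTC: 09:25-12:10, 12:25-17:00 (subtract 1h to convert from UTC+1).
Luca in UTC: 09:40-10:20, 10:45-11:55, 14:05-16:00, 16:25-17:00 (subtract 6h to convert from UTC+6).
Yuki in UTC: 10:45-12:50, 13:20-13:50, 14:55-16:15 (subtract 3h to convert from UTC+3).
Esperanza ∩ Carol: 10:45-12:10, 13:50-17:00.
Esperanza ∩ Carol ∩ Luca: 10:45-11:55, 14:05-16:00, 16:25-17:00.
Esperanza ∩ Carol ∩ Luca ∩ Yuki: 10:45-11:55, 14:55-16:00.
Those are the intersection windows.
No common window is at least 75 minutes long.

none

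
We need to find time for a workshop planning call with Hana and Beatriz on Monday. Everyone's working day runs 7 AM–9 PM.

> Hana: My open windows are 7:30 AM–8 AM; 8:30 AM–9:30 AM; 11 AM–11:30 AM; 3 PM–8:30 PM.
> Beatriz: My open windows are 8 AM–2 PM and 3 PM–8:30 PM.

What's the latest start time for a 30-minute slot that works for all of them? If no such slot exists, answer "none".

20:00

Hana ∩ Beatriz: 08:30-09:30, 11:00-11:30, 15:00-20:30.
The last common window of at least 30 minutes is 15:00-20:30; a 30-minute meeting can start as late as 20:00 and still end by 20:30.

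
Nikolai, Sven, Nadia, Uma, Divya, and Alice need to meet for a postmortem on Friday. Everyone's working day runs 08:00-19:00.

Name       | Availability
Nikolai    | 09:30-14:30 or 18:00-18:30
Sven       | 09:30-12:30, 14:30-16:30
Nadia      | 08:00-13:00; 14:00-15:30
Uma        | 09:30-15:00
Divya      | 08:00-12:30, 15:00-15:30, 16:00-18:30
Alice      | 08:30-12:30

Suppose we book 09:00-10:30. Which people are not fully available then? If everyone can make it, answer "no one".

Nikolai, Sven, Uma

Nikolai: not fully free for 09:00-10:30. Sven: not fully free for 09:00-10:30. Nadia: free for 09:00-10:30. Uma: not fully free for 09:00-10:30. Divya: free for 09:00-10:30. Alice: free for 09:00-10:30.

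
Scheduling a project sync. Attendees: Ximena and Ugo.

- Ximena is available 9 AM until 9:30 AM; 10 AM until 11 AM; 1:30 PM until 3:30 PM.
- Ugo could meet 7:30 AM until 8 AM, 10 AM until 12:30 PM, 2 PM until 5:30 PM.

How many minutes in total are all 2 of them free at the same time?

150

Ximena ∩ Ugo: 10:00-11:00, 14:00-15:30.
Those are the intersection windows.
Summing the common windows: 60 + 90 = 150 minutes.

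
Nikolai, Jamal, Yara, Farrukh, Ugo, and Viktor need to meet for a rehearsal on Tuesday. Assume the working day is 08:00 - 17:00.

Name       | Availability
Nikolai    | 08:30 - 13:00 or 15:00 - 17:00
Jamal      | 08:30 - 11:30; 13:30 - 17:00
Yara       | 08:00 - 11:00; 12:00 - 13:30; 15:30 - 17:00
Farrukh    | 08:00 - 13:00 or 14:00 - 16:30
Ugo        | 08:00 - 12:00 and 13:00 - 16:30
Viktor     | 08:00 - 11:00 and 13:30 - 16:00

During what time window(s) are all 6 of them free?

08:30-11:00, 15:30-16:00

Nikolai ∩ Jamal: 08:30-11:30, 15:00-17:00.
Nikolai ∩ Jamal ∩ Yara: 08:30-11:00, 15:30-17:00.
Nikolai ∩ Jamal ∩ Yara ∩ Farrukh: 08:30-11:00, 15:30-16:30.
Nikolai ∩ Jamal ∩ Yara ∩ Farrukh ∩ Ugo: 08:30-11:00, 15:30-16:30.
Nikolai ∩ Jamal ∩ Yara ∩ Farrukh ∩ Ugo ∩ Viktor: 08:30-11:00, 15:30-16:00.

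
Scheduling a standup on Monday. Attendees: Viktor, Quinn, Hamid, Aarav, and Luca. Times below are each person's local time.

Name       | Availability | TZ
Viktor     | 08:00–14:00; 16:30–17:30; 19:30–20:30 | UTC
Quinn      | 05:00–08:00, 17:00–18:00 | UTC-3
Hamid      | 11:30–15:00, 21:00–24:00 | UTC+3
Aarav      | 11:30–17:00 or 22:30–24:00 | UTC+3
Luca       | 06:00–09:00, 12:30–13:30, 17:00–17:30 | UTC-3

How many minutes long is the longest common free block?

120

Viktor in UTC: 08:00-14:00, 16:30-17:30, 19:30-20:30.
Quinn in UTC: 08:00-11:00, 20:00-21:00 (add 3h to convert from UTC-3).
Hamid in UTC: 08:30-12:00, 18:00-21:00 (subtract 3h to convert from UTC+3).
Aarav in UTC: 08:30-14:00, 19:30-21:00 (subtract 3h to convert from UTC+3).
Luca in UTC: 09:00-12:00, 15:30-16:30, 20:00-20:30 (add 3h to convert from UTC-3).
Viktor ∩ Quinn: 08:00-11:00, 20:00-20:30.
Viktor ∩ Quinn ∩ Hamid: 08:30-11:00, 20:00-20:30.
Viktor ∩ Quinn ∩ Hamid ∩ Aarav: 08:30-11:00, 20:00-20:30.
Viktor ∩ Quinn ∩ Hamid ∩ Aarav ∩ Luca: 09:00-11:00, 20:00-20:30.
The longest is 09:00-11:00 at 120 minutes.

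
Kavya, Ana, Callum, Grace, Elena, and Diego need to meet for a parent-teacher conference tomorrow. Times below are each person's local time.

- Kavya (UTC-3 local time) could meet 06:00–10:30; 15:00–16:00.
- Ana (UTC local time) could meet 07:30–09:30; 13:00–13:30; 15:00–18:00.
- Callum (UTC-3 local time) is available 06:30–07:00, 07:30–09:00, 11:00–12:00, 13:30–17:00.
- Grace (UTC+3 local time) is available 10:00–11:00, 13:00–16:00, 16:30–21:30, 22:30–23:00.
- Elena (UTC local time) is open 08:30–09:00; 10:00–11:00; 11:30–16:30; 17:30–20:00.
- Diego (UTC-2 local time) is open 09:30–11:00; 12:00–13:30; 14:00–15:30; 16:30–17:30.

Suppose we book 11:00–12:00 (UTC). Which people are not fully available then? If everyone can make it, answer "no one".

Ana, Diego, Elena

Kavya in UTC: 09:00-13:30, 18:00-19:00 (add 3h to convert from UTC-3).
Ana in UTC: 07:30-09:30, 13:00-13:30, 15:00-18:00.
Callum in UTC: 09:30-10:00, 10:30-12:00, 14:00-15:00, 16:30-20:00 (add 3h to convert from UTC-3).
Grace in UTC: 07:00-08:00, 10:00-13:00, 13:30-18:30, 19:30-20:00 (subtract 3h to convert from UTC+3).
Elena in UTC: 08:30-09:00, 10:00-11:00, 11:30-16:30, 17:30-20:00.
Diego in UTC: 11:30-13:00, 14:00-15:30, 16:00-17:30, 18:30-19:30 (add 2h to convert from UTC-2).
Kavya: free for 11:00-12:00. Ana: not fully free for 11:00-12:00. Callum: free for 11:00-12:00. Grace: free for 11:00-12:00. Elena: not fully free for 11:00-12:00. Diego: not fully free for 11:00-12:00.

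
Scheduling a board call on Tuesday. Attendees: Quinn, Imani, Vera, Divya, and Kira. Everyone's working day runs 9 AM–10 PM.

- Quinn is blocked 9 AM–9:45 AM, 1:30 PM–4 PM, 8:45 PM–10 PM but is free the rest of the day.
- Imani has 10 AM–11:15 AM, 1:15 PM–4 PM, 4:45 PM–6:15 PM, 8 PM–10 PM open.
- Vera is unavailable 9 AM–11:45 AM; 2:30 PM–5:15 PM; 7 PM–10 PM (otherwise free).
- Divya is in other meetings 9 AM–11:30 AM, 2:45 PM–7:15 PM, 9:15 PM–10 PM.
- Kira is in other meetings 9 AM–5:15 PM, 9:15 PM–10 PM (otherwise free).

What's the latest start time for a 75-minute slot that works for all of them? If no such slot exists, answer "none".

none

Quinn free: 09:45-13:30, 16:00-20:45 (invert busy blocks within the working day).
Imani free: 10:00-11:15, 13:15-16:00, 16:45-18:15, 20:00-22:00.
Vera free: 11:45-14:30, 17:15-19:00 (invert busy blocks within the working day).
Divya free: 11:30-14:45, 19:15-21:15 (invert busy blocks within the working day).
Kira free: 17:15-21:15 (invert busy blocks within the working day).
Quinn ∩ Imani: 10:00-11:15, 13:15-13:30, 16:45-18:15, 20:00-20:45.
Quinn ∩ Imani ∩ Vera: 13:15-13:30, 17:15-18:15.
Quinn ∩ Imani ∩ Vera ∩ Divya: 13:15-13:30.
Quinn ∩ Imani ∩ Vera ∩ Divya ∩ Kira: ∅.
There is no time when everyone is free.
No common window is at least 75 minutes long.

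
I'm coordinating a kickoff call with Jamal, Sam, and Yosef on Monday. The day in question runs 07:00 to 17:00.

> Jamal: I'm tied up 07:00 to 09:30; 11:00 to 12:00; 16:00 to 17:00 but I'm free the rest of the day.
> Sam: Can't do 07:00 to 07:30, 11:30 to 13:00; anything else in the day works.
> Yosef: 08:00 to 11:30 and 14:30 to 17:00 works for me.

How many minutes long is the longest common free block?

Jamal free: 09:30-11:00, 12:00-16:00 (invert busy blocks within the working day).
Sam free: 07:30-11:30, 13:00-17:00 (invert busy blocks within the working day).
Yosef free: 08:00-11:30, 14:30-17:00.
Jamal ∩ Sam: 09:30-11:00, 13:00-16:00.
Jamal ∩ Sam ∩ Yosef: 09:30-11:00, 14:30-16:00.
The longest is 09:30-11:00 at 90 minutes.

90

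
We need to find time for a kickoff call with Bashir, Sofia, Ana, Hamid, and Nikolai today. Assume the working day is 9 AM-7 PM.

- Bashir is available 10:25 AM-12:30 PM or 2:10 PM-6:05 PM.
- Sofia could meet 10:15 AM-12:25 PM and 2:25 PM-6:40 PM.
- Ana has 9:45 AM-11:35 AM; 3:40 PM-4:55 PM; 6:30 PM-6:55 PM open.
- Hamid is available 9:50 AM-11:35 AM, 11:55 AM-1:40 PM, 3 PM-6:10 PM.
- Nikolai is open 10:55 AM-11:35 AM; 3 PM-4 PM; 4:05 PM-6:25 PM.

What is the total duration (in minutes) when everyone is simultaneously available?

Bashir ∩ Sofia: 10:25-12:25, 14:25-18:05.
Bashir ∩ Sofia ∩ Ana: 10:25-11:35, 15:40-16:55.
Bashir ∩ Sofia ∩ Ana ∩ Hamid: 10:25-11:35, 15:40-16:55.
Bashir ∩ Sofia ∩ Ana ∩ Hamid ∩ Nikolai: 10:55-11:35, 15:40-16:00, 16:05-16:55.
Those are the intersection windows.
Summing the common windows: 40 + 20 + 50 = 110 minutes.

110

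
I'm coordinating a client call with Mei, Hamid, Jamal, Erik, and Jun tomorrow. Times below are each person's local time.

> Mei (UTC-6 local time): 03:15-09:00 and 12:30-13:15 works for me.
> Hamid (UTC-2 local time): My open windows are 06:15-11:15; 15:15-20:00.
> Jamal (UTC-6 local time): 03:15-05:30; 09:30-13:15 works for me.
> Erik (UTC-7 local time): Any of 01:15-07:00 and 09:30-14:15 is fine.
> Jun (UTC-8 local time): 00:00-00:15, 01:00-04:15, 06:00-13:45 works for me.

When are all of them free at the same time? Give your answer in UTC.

Mei in UTC: 09:15-15:00, 18:30-19:15 (add 6h to convert from UTC-6).
Hamid in UTC: 08:15-13:15, 17:15-22:00 (add 2h to convert from UTC-2).
Jamal in UTC: 09:15-11:30, 15:30-19:15 (add 6h to convert from UTC-6).
Erik in UTC: 08:15-14:00, 16:30-21:15 (add 7h to convert from UTC-7).
Jun in UTC: 08:00-08:15, 09:00-12:15, 14:00-21:45 (add 8h to convert from UTC-8).
Mei ∩ Hamid: 09:15-13:15, 18:30-19:15.
Mei ∩ Hamid ∩ Jamal: 09:15-11:30, 18:30-19:15.
Mei ∩ Hamid ∩ Jamal ∩ Erik: 09:15-11:30, 18:30-19:15.
Mei ∩ Hamid ∩ Jamal ∩ Erik ∩ Jun: 09:15-11:30, 18:30-19:15.

09:15-11:30, 18:30-19:15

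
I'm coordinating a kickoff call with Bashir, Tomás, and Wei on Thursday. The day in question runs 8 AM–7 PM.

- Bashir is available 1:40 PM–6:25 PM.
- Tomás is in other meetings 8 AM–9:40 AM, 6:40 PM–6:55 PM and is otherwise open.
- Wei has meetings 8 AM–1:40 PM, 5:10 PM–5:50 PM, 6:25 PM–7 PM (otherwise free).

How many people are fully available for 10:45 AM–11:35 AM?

1

Bashir free: 13:40-18:25.
Tomás free: 09:40-18:40, 18:55-19:00 (invert busy blocks within the working day).
Wei free: 13:40-17:10, 17:50-18:25 (invert busy blocks within the working day).
Tomás can make the full 10:45-11:35 slot — that's 1.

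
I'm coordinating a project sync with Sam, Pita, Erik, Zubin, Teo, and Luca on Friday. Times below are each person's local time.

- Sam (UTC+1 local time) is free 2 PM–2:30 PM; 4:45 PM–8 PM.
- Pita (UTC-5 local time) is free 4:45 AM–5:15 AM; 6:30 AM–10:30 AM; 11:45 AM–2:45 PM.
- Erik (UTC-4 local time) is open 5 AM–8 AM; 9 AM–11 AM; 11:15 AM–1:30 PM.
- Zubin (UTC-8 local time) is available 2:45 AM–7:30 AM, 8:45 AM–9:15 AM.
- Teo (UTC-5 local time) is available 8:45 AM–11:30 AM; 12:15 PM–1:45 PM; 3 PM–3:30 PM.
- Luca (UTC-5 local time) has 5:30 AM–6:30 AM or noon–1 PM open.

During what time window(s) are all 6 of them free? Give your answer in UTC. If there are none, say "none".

none

Sam in UTC: 13:00-13:30, 15:45-19:00 (subtract 1h to convert from UTC+1).
Pita in UTC: 09:45-10:15, 11:30-15:30, 16:45-19:45 (add 5h to convert from UTC-5).
Erik in UTC: 09:00-12:00, 13:00-15:00, 15:15-17:30 (add 4h to convert from UTC-4).
Zubin in UTC: 10:45-15:30, 16:45-17:15 (add 8h to convert from UTC-8).
Teo in UTC: 13:45-16:30, 17:15-18:45, 20:00-20:30 (add 5h to convert from UTC-5).
Luca in UTC: 10:30-11:30, 17:00-18:00 (add 5h to convert from UTC-5).
Sam ∩ Pita: 13:00-13:30, 16:45-19:00.
Sam ∩ Pita ∩ Erik: 13:00-13:30, 16:45-17:30.
Sam ∩ Pita ∩ Erik ∩ Zubin: 13:00-13:30, 16:45-17:15.
Sam ∩ Pita ∩ Erik ∩ Zubin ∩ Teo: ∅.
Sam ∩ Pita ∩ Erik ∩ Zubin ∩ Teo ∩ Luca: ∅.
There is no time when everyone is free.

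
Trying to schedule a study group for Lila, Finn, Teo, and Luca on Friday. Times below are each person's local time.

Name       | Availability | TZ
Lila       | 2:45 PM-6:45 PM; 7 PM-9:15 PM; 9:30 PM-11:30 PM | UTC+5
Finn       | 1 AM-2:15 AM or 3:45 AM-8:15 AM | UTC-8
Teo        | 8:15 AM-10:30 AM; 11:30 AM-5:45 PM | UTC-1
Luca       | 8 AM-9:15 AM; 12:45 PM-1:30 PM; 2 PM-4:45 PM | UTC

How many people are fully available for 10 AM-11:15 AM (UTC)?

Lila in UTC: 09:45-13:45, 14:00-16:15, 16:30-18:30 (subtract 5h to convert from UTC+5).
Finn in UTC: 09:00-10:15, 11:45-16:15 (add 8h to convert from UTC-8).
Teo in UTC: 09:15-11:30, 12:30-18:45 (add 1h to convert from UTC-1).
Luca in UTC: 08:00-09:15, 12:45-13:30, 14:00-16:45.
Lila and Teo can make the full 10:00-11:15 slot — that's 2.

2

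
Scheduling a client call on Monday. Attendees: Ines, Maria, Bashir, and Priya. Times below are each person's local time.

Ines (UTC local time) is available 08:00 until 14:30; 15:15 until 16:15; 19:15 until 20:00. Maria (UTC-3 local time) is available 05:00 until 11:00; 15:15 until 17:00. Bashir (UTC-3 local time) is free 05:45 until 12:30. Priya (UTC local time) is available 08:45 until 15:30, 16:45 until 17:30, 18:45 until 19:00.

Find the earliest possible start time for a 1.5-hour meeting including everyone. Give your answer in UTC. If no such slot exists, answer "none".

08:45

Ines in UTC: 08:00-14:30, 15:15-16:15, 19:15-20:00.
Maria in UTC: 08:00-14:00, 18:15-20:00 (add 3h to convert from UTC-3).
Bashir in UTC: 08:45-15:30 (add 3h to convert from UTC-3).
Priya in UTC: 08:45-15:30, 16:45-17:30, 18:45-19:00.
Ines ∩ Maria: 08:00-14:00, 19:15-20:00.
Ines ∩ Maria ∩ Bashir: 08:45-14:00.
Ines ∩ Maria ∩ Bashir ∩ Priya: 08:45-14:00.
Those are the intersection windows.
The first common window of at least 90 minutes is 08:45-14:00, so the earliest start is 08:45.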